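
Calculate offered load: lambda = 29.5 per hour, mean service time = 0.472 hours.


Offered load a = lambda * E[S] = 29.5 * 0.472 = 13.92 Erlangs

13.92 Erlangs


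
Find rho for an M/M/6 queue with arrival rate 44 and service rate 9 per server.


rho = lambda/(c*mu) = 44/(6*9) = 0.8148

0.8148


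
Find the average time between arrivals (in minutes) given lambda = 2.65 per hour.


Mean interarrival time = 60/lambda = 60/2.65 = 22.64 minutes

22.64 minutes


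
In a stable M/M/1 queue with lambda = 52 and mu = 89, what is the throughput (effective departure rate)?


For a stable queue (lambda < mu), throughput = lambda = 52 per hour

52 per hour


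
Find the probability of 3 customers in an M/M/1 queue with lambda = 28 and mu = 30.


rho = 28/30; P(n) = (1-rho)*rho^n = (1-28/30)*(28/30)^3 = 0.0542

0.0542


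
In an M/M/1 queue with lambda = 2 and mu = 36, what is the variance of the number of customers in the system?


rho = 2/36; Var(N) = rho/(1-rho)^2 = 0.06

0.06


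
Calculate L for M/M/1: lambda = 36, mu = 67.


rho = 36/67; L = rho/(1-rho) = 1.16

1.16


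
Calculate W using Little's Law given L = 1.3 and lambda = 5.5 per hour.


W = L / lambda = 1.3 / 5.5 = 0.2364 hours

0.2364 hours


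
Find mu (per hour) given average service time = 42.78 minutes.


mu = 60 / avg_service_time = 60 / 42.78 = 1.4 per hour

1.4 per hour


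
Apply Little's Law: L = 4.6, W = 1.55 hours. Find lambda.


lambda = L / W = 4.6 / 1.55 = 2.97 per hour

2.97 per hour


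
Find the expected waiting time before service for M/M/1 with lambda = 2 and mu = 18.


rho = 2/18; Wq = rho/(mu - lambda) = 0.0069 hours

0.0069 hours


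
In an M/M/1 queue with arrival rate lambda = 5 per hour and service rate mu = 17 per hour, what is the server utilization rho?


rho = lambda/mu = 5/17 = 0.2941

0.2941


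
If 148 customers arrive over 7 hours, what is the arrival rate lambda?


lambda = total arrivals / time = 148 / 7 = 21.14 per hour

21.14 per hour


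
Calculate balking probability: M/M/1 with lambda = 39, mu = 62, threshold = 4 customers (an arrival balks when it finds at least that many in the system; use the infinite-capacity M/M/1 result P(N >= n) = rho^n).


P(N >= 4) = rho^4 = (39/62)^4 = 0.1566

0.1566


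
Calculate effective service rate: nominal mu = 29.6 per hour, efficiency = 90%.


Effective rate = mu * efficiency = 29.6 * 0.9 = 26.64 per hour

26.64 per hour


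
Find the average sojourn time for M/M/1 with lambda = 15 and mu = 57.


W = 1/(mu - lambda) = 1/(57 - 15) = 0.0238 hours

0.0238 hours


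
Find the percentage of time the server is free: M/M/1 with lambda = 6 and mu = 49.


Idle fraction = (1 - rho) * 100 = (1 - 6/49) * 100 = 87.8%

87.8%


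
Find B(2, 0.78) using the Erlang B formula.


B(N,A) = (A^N/N!) / sum(A^k/k!, k=0..N) with N=2, A=0.78 = 0.146

0.146


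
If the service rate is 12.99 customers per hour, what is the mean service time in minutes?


Mean service time = 60/mu = 60/12.99 = 4.62 minutes

4.62 minutes


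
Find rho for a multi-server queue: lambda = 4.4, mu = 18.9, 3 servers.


rho = lambda / (c * mu) = 4.4 / (3 * 18.9) = 0.0776

0.0776


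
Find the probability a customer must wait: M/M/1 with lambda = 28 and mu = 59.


P(wait) = rho = lambda/mu = 28/59 = 0.4746

0.4746


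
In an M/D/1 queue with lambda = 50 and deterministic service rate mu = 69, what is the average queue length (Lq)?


M/D/1: Lq = rho^2 / (2*(1-rho)) where rho = 50/69; Lq = 0.95

0.95


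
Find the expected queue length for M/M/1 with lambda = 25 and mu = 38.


rho = 25/38; Lq = rho^2/(1-rho) = 1.27

1.27


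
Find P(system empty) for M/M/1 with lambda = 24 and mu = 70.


P0 = 1 - rho = 1 - 24/70 = 0.6571

0.6571


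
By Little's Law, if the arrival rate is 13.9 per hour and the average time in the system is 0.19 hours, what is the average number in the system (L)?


L = lambda * W = 13.9 * 0.19 = 2.64

2.64


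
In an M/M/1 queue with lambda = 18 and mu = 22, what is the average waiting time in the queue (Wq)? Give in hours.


rho = 18/22; Wq = rho/(mu - lambda) = 0.2045 hours

0.2045 hours


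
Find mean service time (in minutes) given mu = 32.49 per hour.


Mean service time = 60/mu = 60/32.49 = 1.85 minutes

1.85 minutes


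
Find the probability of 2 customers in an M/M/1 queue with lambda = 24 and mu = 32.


rho = 24/32; P(n) = (1-rho)*rho^n = (1-24/32)*(24/32)^2 = 0.1406

0.1406


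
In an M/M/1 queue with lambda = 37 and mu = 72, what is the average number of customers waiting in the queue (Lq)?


rho = 37/72; Lq = rho^2/(1-rho) = 0.54

0.54


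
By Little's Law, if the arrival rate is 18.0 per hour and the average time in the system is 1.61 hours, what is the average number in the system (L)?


L = lambda * W = 18.0 * 1.61 = 28.98

28.98


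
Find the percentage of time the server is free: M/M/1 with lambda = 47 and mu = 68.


Idle fraction = (1 - rho) * 100 = (1 - 47/68) * 100 = 30.9%

30.9%


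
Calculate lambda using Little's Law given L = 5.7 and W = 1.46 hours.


lambda = L / W = 5.7 / 1.46 = 3.9 per hour

3.9 per hour


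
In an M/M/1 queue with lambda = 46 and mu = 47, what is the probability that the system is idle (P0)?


P0 = 1 - rho = 1 - 46/47 = 0.0213

0.0213


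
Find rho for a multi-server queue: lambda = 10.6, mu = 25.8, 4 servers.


rho = lambda / (c * mu) = 10.6 / (4 * 25.8) = 0.1027

0.1027


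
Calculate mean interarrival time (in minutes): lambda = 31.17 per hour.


Mean interarrival time = 60/lambda = 60/31.17 = 1.92 minutes

1.92 minutes


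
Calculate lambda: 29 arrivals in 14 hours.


lambda = total arrivals / time = 29 / 14 = 2.07 per hour

2.07 per hour


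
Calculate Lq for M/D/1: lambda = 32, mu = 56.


M/D/1: Lq = rho^2 / (2*(1-rho)) where rho = 32/56; Lq = 0.38

0.38


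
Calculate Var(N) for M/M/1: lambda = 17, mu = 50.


rho = 17/50; Var(N) = rho/(1-rho)^2 = 0.78

0.78


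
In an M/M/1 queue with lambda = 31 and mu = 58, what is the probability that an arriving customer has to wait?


P(wait) = rho = lambda/mu = 31/58 = 0.5345

0.5345


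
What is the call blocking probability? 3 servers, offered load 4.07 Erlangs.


B(N,A) = (A^N/N!) / sum(A^k/k!, k=0..N) with N=3, A=4.07 = 0.457

0.457


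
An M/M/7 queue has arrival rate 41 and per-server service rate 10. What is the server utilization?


rho = lambda/(c*mu) = 41/(7*10) = 0.5857

0.5857


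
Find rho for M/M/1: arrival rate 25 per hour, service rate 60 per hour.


rho = lambda/mu = 25/60 = 0.4167

0.4167


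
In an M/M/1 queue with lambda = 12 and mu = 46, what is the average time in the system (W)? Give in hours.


W = 1/(mu - lambda) = 1/(46 - 12) = 0.0294 hours

0.0294 hours


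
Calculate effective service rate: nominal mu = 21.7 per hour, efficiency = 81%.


Effective rate = mu * efficiency = 21.7 * 0.81 = 17.58 per hour

17.58 per hour


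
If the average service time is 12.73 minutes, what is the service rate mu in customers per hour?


mu = 60 / avg_service_time = 60 / 12.73 = 4.71 per hour

4.71 per hour


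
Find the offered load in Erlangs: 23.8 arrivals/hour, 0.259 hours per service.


Offered load a = lambda * E[S] = 23.8 * 0.259 = 6.16 Erlangs

6.16 Erlangs


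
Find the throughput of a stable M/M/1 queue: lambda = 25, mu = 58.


For a stable queue (lambda < mu), throughput = lambda = 25 per hour

25 per hour


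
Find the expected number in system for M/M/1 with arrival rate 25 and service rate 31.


rho = 25/31; L = rho/(1-rho) = 4.17

4.17


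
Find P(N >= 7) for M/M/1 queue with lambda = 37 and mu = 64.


P(N >= 7) = rho^7 = (37/64)^7 = 0.0216

0.0216


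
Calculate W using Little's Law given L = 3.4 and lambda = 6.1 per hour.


W = L / lambda = 3.4 / 6.1 = 0.5574 hours

0.5574 hours


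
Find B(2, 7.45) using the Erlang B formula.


B(N,A) = (A^N/N!) / sum(A^k/k!, k=0..N) with N=2, A=7.45 = 0.7666

0.7666


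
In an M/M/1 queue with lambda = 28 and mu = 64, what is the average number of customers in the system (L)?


rho = 28/64; L = rho/(1-rho) = 0.78

0.78


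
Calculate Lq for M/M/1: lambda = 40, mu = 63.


rho = 40/63; Lq = rho^2/(1-rho) = 1.1

1.1


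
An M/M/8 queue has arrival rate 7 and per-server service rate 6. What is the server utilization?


rho = lambda/(c*mu) = 7/(8*6) = 0.1458

0.1458


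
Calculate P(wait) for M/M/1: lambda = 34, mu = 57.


P(wait) = rho = lambda/mu = 34/57 = 0.5965

0.5965


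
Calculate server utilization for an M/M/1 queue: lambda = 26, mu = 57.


rho = lambda/mu = 26/57 = 0.4561

0.4561


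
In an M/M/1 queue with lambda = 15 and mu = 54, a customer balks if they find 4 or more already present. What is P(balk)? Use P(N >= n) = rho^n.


P(N >= 4) = rho^4 = (15/54)^4 = 0.006

0.006


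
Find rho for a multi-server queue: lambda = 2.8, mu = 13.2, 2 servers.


rho = lambda / (c * mu) = 2.8 / (2 * 13.2) = 0.1061

0.1061


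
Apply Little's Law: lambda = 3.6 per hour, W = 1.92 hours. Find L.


L = lambda * W = 3.6 * 1.92 = 6.91

6.91


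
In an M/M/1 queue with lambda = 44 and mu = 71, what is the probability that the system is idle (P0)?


P0 = 1 - rho = 1 - 44/71 = 0.3803

0.3803


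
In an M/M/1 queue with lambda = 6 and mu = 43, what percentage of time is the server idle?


Idle fraction = (1 - rho) * 100 = (1 - 6/43) * 100 = 86.0%

86.0%


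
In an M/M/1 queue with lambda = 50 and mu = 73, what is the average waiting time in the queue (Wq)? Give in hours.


rho = 50/73; Wq = rho/(mu - lambda) = 0.0298 hours

0.0298 hours


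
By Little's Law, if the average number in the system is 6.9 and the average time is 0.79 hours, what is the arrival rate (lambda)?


lambda = L / W = 6.9 / 0.79 = 8.73 per hour

8.73 per hour


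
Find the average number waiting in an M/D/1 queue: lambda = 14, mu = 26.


M/D/1: Lq = rho^2 / (2*(1-rho)) where rho = 14/26; Lq = 0.31

0.31


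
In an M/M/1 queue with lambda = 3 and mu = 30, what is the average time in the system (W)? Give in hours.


W = 1/(mu - lambda) = 1/(30 - 3) = 0.037 hours

0.037 hours


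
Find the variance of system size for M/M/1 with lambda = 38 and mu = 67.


rho = 38/67; Var(N) = rho/(1-rho)^2 = 3.03

3.03


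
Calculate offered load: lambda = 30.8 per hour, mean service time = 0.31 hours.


Offered load a = lambda * E[S] = 30.8 * 0.31 = 9.55 Erlangs

9.55 Erlangs


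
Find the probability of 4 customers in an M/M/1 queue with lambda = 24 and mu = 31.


rho = 24/31; P(n) = (1-rho)*rho^n = (1-24/31)*(24/31)^4 = 0.0811

0.0811


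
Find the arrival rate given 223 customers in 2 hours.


lambda = total arrivals / time = 223 / 2 = 111.5 per hour

111.5 per hour


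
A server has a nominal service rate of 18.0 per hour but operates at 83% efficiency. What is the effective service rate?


Effective rate = mu * efficiency = 18.0 * 0.83 = 14.94 per hour

14.94 per hour


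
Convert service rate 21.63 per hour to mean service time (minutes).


Mean service time = 60/mu = 60/21.63 = 2.77 minutes

2.77 minutes


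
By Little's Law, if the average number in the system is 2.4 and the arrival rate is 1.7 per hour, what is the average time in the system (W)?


W = L / lambda = 2.4 / 1.7 = 1.4118 hours

1.4118 hours


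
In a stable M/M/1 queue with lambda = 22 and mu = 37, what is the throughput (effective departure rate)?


For a stable queue (lambda < mu), throughput = lambda = 22 per hour

22 per hour


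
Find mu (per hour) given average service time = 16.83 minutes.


mu = 60 / avg_service_time = 60 / 16.83 = 3.57 per hour

3.57 per hour


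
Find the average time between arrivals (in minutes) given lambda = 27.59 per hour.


Mean interarrival time = 60/lambda = 60/27.59 = 2.17 minutes

2.17 minutes


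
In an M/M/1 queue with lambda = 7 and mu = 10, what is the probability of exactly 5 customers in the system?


rho = 7/10; P(n) = (1-rho)*rho^n = (1-7/10)*(7/10)^5 = 0.0504

0.0504


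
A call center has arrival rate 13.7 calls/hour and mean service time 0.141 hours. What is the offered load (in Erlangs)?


Offered load a = lambda * E[S] = 13.7 * 0.141 = 1.93 Erlangs

1.93 Erlangs


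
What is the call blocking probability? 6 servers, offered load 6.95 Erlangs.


B(N,A) = (A^N/N!) / sum(A^k/k!, k=0..N) with N=6, A=6.95 = 0.3282

0.3282


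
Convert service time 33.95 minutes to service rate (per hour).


mu = 60 / avg_service_time = 60 / 33.95 = 1.77 per hour

1.77 per hour


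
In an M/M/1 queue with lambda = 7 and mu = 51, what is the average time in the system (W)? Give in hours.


W = 1/(mu - lambda) = 1/(51 - 7) = 0.0227 hours

0.0227 hours


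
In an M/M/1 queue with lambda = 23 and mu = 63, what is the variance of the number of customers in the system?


rho = 23/63; Var(N) = rho/(1-rho)^2 = 0.91

0.91


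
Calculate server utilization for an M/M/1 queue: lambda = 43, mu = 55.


rho = lambda/mu = 43/55 = 0.7818

0.7818


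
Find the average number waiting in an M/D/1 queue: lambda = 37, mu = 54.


M/D/1: Lq = rho^2 / (2*(1-rho)) where rho = 37/54; Lq = 0.75

0.75


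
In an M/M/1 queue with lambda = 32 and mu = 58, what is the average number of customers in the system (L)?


rho = 32/58; L = rho/(1-rho) = 1.23

1.23


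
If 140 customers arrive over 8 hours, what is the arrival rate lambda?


lambda = total arrivals / time = 140 / 8 = 17.5 per hour

17.5 per hour


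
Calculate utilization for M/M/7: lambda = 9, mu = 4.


rho = lambda/(c*mu) = 9/(7*4) = 0.3214

0.3214


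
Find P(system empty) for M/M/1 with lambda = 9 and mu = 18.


P0 = 1 - rho = 1 - 9/18 = 0.5

0.5


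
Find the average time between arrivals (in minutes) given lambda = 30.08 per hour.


Mean interarrival time = 60/lambda = 60/30.08 = 1.99 minutes

1.99 minutes


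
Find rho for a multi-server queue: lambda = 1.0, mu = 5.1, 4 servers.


rho = lambda / (c * mu) = 1.0 / (4 * 5.1) = 0.049

0.049


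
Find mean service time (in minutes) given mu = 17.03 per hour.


Mean service time = 60/mu = 60/17.03 = 3.52 minutes

3.52 minutes


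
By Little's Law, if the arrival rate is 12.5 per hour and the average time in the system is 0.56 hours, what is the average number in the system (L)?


L = lambda * W = 12.5 * 0.56 = 7.0

7.0


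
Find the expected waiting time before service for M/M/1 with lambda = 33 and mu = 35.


rho = 33/35; Wq = rho/(mu - lambda) = 0.4714 hours

0.4714 hours


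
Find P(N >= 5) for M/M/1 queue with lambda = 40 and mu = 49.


P(N >= 5) = rho^5 = (40/49)^5 = 0.3625

0.3625


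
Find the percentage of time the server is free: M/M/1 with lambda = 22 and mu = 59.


Idle fraction = (1 - rho) * 100 = (1 - 22/59) * 100 = 62.7%

62.7%


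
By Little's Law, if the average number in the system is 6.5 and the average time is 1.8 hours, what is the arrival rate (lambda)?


lambda = L / W = 6.5 / 1.8 = 3.61 per hour

3.61 per hour


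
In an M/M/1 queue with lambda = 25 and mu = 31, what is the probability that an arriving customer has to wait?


P(wait) = rho = lambda/mu = 25/31 = 0.8065

0.8065


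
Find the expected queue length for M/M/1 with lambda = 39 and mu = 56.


rho = 39/56; Lq = rho^2/(1-rho) = 1.6

1.6


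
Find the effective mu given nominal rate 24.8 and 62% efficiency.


Effective rate = mu * efficiency = 24.8 * 0.62 = 15.38 per hour

15.38 per hour


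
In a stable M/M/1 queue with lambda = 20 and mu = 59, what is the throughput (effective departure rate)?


For a stable queue (lambda < mu), throughput = lambda = 20 per hour

20 per hour


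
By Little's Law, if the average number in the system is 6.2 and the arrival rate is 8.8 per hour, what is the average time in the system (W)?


W = L / lambda = 6.2 / 8.8 = 0.7045 hours

0.7045 hours


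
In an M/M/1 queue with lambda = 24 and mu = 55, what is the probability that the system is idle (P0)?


P0 = 1 - rho = 1 - 24/55 = 0.5636

0.5636


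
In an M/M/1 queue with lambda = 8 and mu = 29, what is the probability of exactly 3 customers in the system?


rho = 8/29; P(n) = (1-rho)*rho^n = (1-8/29)*(8/29)^3 = 0.0152

0.0152


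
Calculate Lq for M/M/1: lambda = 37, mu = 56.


rho = 37/56; Lq = rho^2/(1-rho) = 1.29

1.29


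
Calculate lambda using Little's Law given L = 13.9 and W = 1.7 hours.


lambda = L / W = 13.9 / 1.7 = 8.18 per hour

8.18 per hour


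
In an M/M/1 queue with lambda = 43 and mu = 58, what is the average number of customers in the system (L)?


rho = 43/58; L = rho/(1-rho) = 2.87

2.87


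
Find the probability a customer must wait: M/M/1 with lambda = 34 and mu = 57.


P(wait) = rho = lambda/mu = 34/57 = 0.5965

0.5965


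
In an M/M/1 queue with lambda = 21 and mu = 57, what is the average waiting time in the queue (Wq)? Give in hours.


rho = 21/57; Wq = rho/(mu - lambda) = 0.0102 hours

0.0102 hours


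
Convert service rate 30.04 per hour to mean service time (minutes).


Mean service time = 60/mu = 60/30.04 = 2.0 minutes

2.0 minutes


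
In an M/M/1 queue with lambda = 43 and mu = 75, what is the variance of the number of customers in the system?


rho = 43/75; Var(N) = rho/(1-rho)^2 = 3.15

3.15


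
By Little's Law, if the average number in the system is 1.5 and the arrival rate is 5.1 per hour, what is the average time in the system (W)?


W = L / lambda = 1.5 / 5.1 = 0.2941 hours

0.2941 hours


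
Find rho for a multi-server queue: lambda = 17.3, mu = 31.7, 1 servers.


rho = lambda / (c * mu) = 17.3 / (1 * 31.7) = 0.5457

0.5457


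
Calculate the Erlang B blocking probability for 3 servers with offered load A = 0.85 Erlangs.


B(N,A) = (A^N/N!) / sum(A^k/k!, k=0..N) with N=3, A=0.85 = 0.0442

0.0442


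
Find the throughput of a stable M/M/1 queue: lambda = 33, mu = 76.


For a stable queue (lambda < mu), throughput = lambda = 33 per hour

33 per hour


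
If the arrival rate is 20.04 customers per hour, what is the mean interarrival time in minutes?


Mean interarrival time = 60/lambda = 60/20.04 = 2.99 minutes

2.99 minutes


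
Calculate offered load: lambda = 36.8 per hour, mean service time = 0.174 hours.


Offered load a = lambda * E[S] = 36.8 * 0.174 = 6.4 Erlangs

6.4 Erlangs


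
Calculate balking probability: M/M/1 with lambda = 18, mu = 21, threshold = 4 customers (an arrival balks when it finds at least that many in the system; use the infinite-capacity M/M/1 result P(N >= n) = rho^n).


P(N >= 4) = rho^4 = (18/21)^4 = 0.5398

0.5398


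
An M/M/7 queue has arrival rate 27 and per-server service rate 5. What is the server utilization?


rho = lambda/(c*mu) = 27/(7*5) = 0.7714

0.7714


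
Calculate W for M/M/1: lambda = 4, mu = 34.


W = 1/(mu - lambda) = 1/(34 - 4) = 0.0333 hours

0.0333 hours


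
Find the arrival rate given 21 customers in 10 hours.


lambda = total arrivals / time = 21 / 10 = 2.1 per hour

2.1 per hour


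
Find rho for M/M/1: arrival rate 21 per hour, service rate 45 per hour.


rho = lambda/mu = 21/45 = 0.4667

0.4667


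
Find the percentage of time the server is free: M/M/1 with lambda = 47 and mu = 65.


Idle fraction = (1 - rho) * 100 = (1 - 47/65) * 100 = 27.7%

27.7%


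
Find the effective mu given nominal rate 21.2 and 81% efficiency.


Effective rate = mu * efficiency = 21.2 * 0.81 = 17.17 per hour

17.17 per hour


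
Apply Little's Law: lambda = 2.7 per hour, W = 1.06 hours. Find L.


L = lambda * W = 2.7 * 1.06 = 2.86

2.86


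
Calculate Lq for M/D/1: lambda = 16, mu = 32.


M/D/1: Lq = rho^2 / (2*(1-rho)) where rho = 16/32; Lq = 0.25

0.25


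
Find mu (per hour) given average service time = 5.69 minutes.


mu = 60 / avg_service_time = 60 / 5.69 = 10.54 per hour

10.54 per hour


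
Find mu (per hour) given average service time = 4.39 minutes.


mu = 60 / avg_service_time = 60 / 4.39 = 13.67 per hour

13.67 per hour


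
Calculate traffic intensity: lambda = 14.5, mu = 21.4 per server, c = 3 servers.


rho = lambda / (c * mu) = 14.5 / (3 * 21.4) = 0.2259

0.2259


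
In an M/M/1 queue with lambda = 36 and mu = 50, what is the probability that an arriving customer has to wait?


P(wait) = rho = lambda/mu = 36/50 = 0.72

0.72


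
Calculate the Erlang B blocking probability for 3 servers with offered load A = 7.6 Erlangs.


B(N,A) = (A^N/N!) / sum(A^k/k!, k=0..N) with N=3, A=7.6 = 0.6613

0.6613


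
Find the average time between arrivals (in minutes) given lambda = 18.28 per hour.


Mean interarrival time = 60/lambda = 60/18.28 = 3.28 minutes

3.28 minutes


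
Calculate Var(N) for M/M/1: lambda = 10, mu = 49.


rho = 10/49; Var(N) = rho/(1-rho)^2 = 0.32

0.32


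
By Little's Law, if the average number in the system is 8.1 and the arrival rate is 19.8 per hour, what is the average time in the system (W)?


W = L / lambda = 8.1 / 19.8 = 0.4091 hours

0.4091 hours


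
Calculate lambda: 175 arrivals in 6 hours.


lambda = total arrivals / time = 175 / 6 = 29.17 per hour

29.17 per hour


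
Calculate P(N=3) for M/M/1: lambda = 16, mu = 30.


rho = 16/30; P(n) = (1-rho)*rho^n = (1-16/30)*(16/30)^3 = 0.0708

0.0708


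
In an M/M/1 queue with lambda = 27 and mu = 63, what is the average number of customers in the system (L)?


rho = 27/63; L = rho/(1-rho) = 0.75

0.75


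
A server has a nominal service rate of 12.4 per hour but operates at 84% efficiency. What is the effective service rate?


Effective rate = mu * efficiency = 12.4 * 0.84 = 10.42 per hour

10.42 per hour


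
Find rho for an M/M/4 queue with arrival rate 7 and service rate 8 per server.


rho = lambda/(c*mu) = 7/(4*8) = 0.2188

0.2188


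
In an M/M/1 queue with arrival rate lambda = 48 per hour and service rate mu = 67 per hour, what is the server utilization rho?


rho = lambda/mu = 48/67 = 0.7164

0.7164


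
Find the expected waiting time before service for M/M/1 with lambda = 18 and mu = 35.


rho = 18/35; Wq = rho/(mu - lambda) = 0.0303 hours

0.0303 hours


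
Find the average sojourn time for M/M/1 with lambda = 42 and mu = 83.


W = 1/(mu - lambda) = 1/(83 - 42) = 0.0244 hours

0.0244 hours


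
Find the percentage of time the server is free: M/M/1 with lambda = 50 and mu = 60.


Idle fraction = (1 - rho) * 100 = (1 - 50/60) * 100 = 16.7%

16.7%


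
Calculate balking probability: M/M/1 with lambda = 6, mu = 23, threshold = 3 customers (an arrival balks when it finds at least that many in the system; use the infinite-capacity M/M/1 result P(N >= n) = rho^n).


P(N >= 3) = rho^3 = (6/23)^3 = 0.0178

0.0178


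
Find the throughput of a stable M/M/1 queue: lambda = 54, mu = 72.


For a stable queue (lambda < mu), throughput = lambda = 54 per hour

54 per hour


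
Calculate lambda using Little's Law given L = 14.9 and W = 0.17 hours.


lambda = L / W = 14.9 / 0.17 = 87.65 per hour

87.65 per hour


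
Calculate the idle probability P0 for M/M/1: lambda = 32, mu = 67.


P0 = 1 - rho = 1 - 32/67 = 0.5224

0.5224


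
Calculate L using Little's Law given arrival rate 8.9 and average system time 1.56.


L = lambda * W = 8.9 * 1.56 = 13.88

13.88


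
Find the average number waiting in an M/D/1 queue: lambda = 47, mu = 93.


M/D/1: Lq = rho^2 / (2*(1-rho)) where rho = 47/93; Lq = 0.26

0.26


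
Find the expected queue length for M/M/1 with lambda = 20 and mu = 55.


rho = 20/55; Lq = rho^2/(1-rho) = 0.21

0.21


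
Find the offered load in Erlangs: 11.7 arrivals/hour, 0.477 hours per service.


Offered load a = lambda * E[S] = 11.7 * 0.477 = 5.58 Erlangs

5.58 Erlangs


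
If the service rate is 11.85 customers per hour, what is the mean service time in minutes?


Mean service time = 60/mu = 60/11.85 = 5.06 minutes

5.06 minutes


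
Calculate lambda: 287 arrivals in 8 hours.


lambda = total arrivals / time = 287 / 8 = 35.88 per hour

35.88 per hour


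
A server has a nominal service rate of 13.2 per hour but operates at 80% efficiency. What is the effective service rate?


Effective rate = mu * efficiency = 13.2 * 0.8 = 10.56 per hour

10.56 per hour


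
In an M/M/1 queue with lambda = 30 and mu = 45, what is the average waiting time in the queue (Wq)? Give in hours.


rho = 30/45; Wq = rho/(mu - lambda) = 0.0444 hours

0.0444 hours


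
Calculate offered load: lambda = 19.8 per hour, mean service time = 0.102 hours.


Offered load a = lambda * E[S] = 19.8 * 0.102 = 2.02 Erlangs

2.02 Erlangs


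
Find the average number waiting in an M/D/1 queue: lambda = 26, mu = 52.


M/D/1: Lq = rho^2 / (2*(1-rho)) where rho = 26/52; Lq = 0.25

0.25


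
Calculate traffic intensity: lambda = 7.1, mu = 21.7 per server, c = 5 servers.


rho = lambda / (c * mu) = 7.1 / (5 * 21.7) = 0.0654

0.0654


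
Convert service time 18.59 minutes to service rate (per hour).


mu = 60 / avg_service_time = 60 / 18.59 = 3.23 per hour

3.23 per hour


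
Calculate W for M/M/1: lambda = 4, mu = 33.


W = 1/(mu - lambda) = 1/(33 - 4) = 0.0345 hours

0.0345 hours


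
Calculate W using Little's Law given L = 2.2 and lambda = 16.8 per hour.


W = L / lambda = 2.2 / 16.8 = 0.131 hours

0.131 hours


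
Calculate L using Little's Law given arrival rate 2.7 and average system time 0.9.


L = lambda * W = 2.7 * 0.9 = 2.43

2.43


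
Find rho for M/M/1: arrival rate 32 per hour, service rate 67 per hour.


rho = lambda/mu = 32/67 = 0.4776

0.4776


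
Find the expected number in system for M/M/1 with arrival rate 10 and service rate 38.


rho = 10/38; L = rho/(1-rho) = 0.36

0.36


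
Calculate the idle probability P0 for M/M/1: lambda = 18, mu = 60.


P0 = 1 - rho = 1 - 18/60 = 0.7

0.7


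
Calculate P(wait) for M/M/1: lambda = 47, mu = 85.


P(wait) = rho = lambda/mu = 47/85 = 0.5529

0.5529


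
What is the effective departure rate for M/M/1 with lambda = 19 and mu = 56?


For a stable queue (lambda < mu), throughput = lambda = 19 per hour

19 per hour


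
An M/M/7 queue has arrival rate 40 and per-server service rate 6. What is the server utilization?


rho = lambda/(c*mu) = 40/(7*6) = 0.9524

0.9524


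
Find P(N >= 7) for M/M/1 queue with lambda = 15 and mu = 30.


P(N >= 7) = rho^7 = (15/30)^7 = 0.0078

0.0078


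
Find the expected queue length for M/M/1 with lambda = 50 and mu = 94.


rho = 50/94; Lq = rho^2/(1-rho) = 0.6

0.6


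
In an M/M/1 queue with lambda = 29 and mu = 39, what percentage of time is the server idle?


Idle fraction = (1 - rho) * 100 = (1 - 29/39) * 100 = 25.6%

25.6%


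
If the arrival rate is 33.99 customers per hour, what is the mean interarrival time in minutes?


Mean interarrival time = 60/lambda = 60/33.99 = 1.77 minutes

1.77 minutes


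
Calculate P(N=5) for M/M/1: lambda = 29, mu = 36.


rho = 29/36; P(n) = (1-rho)*rho^n = (1-29/36)*(29/36)^5 = 0.066

0.066


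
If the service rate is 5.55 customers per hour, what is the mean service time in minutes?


Mean service time = 60/mu = 60/5.55 = 10.81 minutes

10.81 minutes


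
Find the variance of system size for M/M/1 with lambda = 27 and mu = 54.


rho = 27/54; Var(N) = rho/(1-rho)^2 = 2.0

2.0


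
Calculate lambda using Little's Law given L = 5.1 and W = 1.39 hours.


lambda = L / W = 5.1 / 1.39 = 3.67 per hour

3.67 per hour


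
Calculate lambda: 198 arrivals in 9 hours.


lambda = total arrivals / time = 198 / 9 = 22.0 per hour

22.0 per hour


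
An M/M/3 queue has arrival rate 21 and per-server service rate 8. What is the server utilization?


rho = lambda/(c*mu) = 21/(3*8) = 0.875

0.875


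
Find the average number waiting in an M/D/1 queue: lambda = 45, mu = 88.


M/D/1: Lq = rho^2 / (2*(1-rho)) where rho = 45/88; Lq = 0.27

0.27


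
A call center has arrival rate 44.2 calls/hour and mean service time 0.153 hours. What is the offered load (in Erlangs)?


Offered load a = lambda * E[S] = 44.2 * 0.153 = 6.76 Erlangs

6.76 Erlangs


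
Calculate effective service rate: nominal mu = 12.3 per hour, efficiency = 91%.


Effective rate = mu * efficiency = 12.3 * 0.91 = 11.19 per hour

11.19 per hour


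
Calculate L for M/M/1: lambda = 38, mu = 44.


rho = 38/44; L = rho/(1-rho) = 6.33

6.33


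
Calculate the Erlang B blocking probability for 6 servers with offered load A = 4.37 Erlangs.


B(N,A) = (A^N/N!) / sum(A^k/k!, k=0..N) with N=6, A=4.37 = 0.1444

0.1444


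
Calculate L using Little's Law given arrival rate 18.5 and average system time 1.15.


L = lambda * W = 18.5 * 1.15 = 21.28

21.28


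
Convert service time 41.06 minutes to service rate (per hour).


mu = 60 / avg_service_time = 60 / 41.06 = 1.46 per hour

1.46 per hour


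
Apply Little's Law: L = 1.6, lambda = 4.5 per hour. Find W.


W = L / lambda = 1.6 / 4.5 = 0.3556 hours

0.3556 hours


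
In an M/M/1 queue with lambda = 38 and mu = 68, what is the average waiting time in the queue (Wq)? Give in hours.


rho = 38/68; Wq = rho/(mu - lambda) = 0.0186 hours

0.0186 hours


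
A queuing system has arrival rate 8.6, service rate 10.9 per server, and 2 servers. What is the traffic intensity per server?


rho = lambda / (c * mu) = 8.6 / (2 * 10.9) = 0.3945

0.3945


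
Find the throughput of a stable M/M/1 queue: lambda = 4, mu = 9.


For a stable queue (lambda < mu), throughput = lambda = 4 per hour

4 per hour


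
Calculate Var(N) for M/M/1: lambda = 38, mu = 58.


rho = 38/58; Var(N) = rho/(1-rho)^2 = 5.51

5.51


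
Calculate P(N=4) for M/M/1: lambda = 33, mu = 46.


rho = 33/46; P(n) = (1-rho)*rho^n = (1-33/46)*(33/46)^4 = 0.0749

0.0749


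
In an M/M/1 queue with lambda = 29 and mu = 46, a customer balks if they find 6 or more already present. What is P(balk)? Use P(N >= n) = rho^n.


P(N >= 6) = rho^6 = (29/46)^6 = 0.0628

0.0628


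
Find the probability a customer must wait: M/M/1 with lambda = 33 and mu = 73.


P(wait) = rho = lambda/mu = 33/73 = 0.4521

0.4521


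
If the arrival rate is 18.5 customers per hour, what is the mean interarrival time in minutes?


Mean interarrival time = 60/lambda = 60/18.5 = 3.24 minutes

3.24 minutes


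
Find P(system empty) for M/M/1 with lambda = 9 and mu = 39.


P0 = 1 - rho = 1 - 9/39 = 0.7692

0.7692


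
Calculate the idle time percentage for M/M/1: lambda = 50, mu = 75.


Idle fraction = (1 - rho) * 100 = (1 - 50/75) * 100 = 33.3%

33.3%


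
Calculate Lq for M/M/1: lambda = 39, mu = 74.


rho = 39/74; Lq = rho^2/(1-rho) = 0.59

0.59


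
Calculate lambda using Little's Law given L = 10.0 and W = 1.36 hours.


lambda = L / W = 10.0 / 1.36 = 7.35 per hour

7.35 per hour


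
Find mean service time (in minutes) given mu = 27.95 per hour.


Mean service time = 60/mu = 60/27.95 = 2.15 minutes

2.15 minutes


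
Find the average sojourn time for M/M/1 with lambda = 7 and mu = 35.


W = 1/(mu - lambda) = 1/(35 - 7) = 0.0357 hours

0.0357 hours


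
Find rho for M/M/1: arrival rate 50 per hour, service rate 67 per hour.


rho = lambda/mu = 50/67 = 0.7463

0.7463


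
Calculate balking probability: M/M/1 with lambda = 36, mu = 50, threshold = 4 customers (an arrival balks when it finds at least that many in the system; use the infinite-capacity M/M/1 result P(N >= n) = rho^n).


P(N >= 4) = rho^4 = (36/50)^4 = 0.2687

0.2687


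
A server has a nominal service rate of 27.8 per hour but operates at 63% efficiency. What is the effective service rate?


Effective rate = mu * efficiency = 27.8 * 0.63 = 17.51 per hour

17.51 per hour


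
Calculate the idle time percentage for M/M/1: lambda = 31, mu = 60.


Idle fraction = (1 - rho) * 100 = (1 - 31/60) * 100 = 48.3%

48.3%


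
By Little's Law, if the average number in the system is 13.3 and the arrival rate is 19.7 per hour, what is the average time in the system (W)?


W = L / lambda = 13.3 / 19.7 = 0.6751 hours

0.6751 hours


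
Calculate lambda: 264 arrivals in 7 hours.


lambda = total arrivals / time = 264 / 7 = 37.71 per hour

37.71 per hour


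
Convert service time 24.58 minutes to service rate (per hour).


mu = 60 / avg_service_time = 60 / 24.58 = 2.44 per hour

2.44 per hour


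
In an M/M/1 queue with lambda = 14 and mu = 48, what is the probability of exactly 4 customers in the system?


rho = 14/48; P(n) = (1-rho)*rho^n = (1-14/48)*(14/48)^4 = 0.0051

0.0051


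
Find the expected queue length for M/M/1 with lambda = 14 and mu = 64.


rho = 14/64; Lq = rho^2/(1-rho) = 0.06

0.06


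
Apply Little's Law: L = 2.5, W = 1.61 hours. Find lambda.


lambda = L / W = 2.5 / 1.61 = 1.55 per hour

1.55 per hour


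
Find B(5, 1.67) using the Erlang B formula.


B(N,A) = (A^N/N!) / sum(A^k/k!, k=0..N) with N=5, A=1.67 = 0.0205

0.0205


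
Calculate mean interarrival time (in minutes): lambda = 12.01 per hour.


Mean interarrival time = 60/lambda = 60/12.01 = 5.0 minutes

5.0 minutes


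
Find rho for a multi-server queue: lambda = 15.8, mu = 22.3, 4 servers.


rho = lambda / (c * mu) = 15.8 / (4 * 22.3) = 0.1771

0.1771


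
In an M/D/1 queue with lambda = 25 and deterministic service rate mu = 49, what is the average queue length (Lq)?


M/D/1: Lq = rho^2 / (2*(1-rho)) where rho = 25/49; Lq = 0.27

0.27


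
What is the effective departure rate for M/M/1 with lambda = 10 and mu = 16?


For a stable queue (lambda < mu), throughput = lambda = 10 per hour

10 per hour


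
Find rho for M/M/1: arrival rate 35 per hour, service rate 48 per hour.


rho = lambda/mu = 35/48 = 0.7292

0.7292


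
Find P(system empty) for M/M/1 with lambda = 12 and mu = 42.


P0 = 1 - rho = 1 - 12/42 = 0.7143

0.7143


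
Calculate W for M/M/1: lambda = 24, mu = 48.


W = 1/(mu - lambda) = 1/(48 - 24) = 0.0417 hours

0.0417 hours


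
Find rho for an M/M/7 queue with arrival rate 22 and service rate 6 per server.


rho = lambda/(c*mu) = 22/(7*6) = 0.5238

0.5238


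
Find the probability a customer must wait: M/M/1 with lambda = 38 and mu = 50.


P(wait) = rho = lambda/mu = 38/50 = 0.76

0.76


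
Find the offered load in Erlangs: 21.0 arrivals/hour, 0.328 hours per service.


Offered load a = lambda * E[S] = 21.0 * 0.328 = 6.89 Erlangs

6.89 Erlangs


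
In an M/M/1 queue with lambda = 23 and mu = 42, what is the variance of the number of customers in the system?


rho = 23/42; Var(N) = rho/(1-rho)^2 = 2.68

2.68


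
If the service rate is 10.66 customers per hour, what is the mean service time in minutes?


Mean service time = 60/mu = 60/10.66 = 5.63 minutes

5.63 minutes


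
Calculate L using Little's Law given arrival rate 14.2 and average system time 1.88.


L = lambda * W = 14.2 * 1.88 = 26.7

26.7


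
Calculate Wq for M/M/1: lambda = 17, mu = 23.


rho = 17/23; Wq = rho/(mu - lambda) = 0.1232 hours

0.1232 hours


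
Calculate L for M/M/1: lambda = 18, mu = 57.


rho = 18/57; L = rho/(1-rho) = 0.46

0.46


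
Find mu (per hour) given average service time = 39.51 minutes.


mu = 60 / avg_service_time = 60 / 39.51 = 1.52 per hour

1.52 per hour


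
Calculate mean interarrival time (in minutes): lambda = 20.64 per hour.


Mean interarrival time = 60/lambda = 60/20.64 = 2.91 minutes

2.91 minutes


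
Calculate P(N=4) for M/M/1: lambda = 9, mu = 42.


rho = 9/42; P(n) = (1-rho)*rho^n = (1-9/42)*(9/42)^4 = 0.0017

0.0017


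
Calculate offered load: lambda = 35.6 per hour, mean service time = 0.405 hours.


Offered load a = lambda * E[S] = 35.6 * 0.405 = 14.42 Erlangs

14.42 Erlangs


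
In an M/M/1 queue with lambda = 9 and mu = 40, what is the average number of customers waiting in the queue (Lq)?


rho = 9/40; Lq = rho^2/(1-rho) = 0.07

0.07


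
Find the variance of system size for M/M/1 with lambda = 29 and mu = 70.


rho = 29/70; Var(N) = rho/(1-rho)^2 = 1.21

1.21


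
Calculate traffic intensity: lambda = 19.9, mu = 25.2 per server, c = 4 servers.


rho = lambda / (c * mu) = 19.9 / (4 * 25.2) = 0.1974

0.1974


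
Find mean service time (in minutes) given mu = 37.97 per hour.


Mean service time = 60/mu = 60/37.97 = 1.58 minutes

1.58 minutes


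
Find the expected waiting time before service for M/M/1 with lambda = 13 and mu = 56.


rho = 13/56; Wq = rho/(mu - lambda) = 0.0054 hours

0.0054 hours


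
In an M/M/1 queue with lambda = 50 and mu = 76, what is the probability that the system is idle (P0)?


P0 = 1 - rho = 1 - 50/76 = 0.3421

0.3421


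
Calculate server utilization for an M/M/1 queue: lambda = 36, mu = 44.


rho = lambda/mu = 36/44 = 0.8182

0.8182


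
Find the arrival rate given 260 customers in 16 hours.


lambda = total arrivals / time = 260 / 16 = 16.25 per hour

16.25 per hour


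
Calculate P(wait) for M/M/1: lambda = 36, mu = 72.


P(wait) = rho = lambda/mu = 36/72 = 0.5

0.5


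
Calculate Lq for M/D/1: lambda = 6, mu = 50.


M/D/1: Lq = rho^2 / (2*(1-rho)) where rho = 6/50; Lq = 0.01

0.01


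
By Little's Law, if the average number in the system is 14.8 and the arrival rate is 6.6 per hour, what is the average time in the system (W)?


W = L / lambda = 14.8 / 6.6 = 2.2424 hours

2.2424 hours


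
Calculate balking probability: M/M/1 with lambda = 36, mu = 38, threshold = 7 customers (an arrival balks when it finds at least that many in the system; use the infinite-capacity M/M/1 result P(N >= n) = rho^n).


P(N >= 7) = rho^7 = (36/38)^7 = 0.6849

0.6849


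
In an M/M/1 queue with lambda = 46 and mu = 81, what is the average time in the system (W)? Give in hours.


W = 1/(mu - lambda) = 1/(81 - 46) = 0.0286 hours

0.0286 hours


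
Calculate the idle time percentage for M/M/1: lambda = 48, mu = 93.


Idle fraction = (1 - rho) * 100 = (1 - 48/93) * 100 = 48.4%

48.4%


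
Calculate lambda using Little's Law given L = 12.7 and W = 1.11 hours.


lambda = L / W = 12.7 / 1.11 = 11.44 per hour

11.44 per hour


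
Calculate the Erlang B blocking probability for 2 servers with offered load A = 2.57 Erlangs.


B(N,A) = (A^N/N!) / sum(A^k/k!, k=0..N) with N=2, A=2.57 = 0.4805

0.4805


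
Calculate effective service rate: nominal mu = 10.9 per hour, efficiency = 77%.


Effective rate = mu * efficiency = 10.9 * 0.77 = 8.39 per hour

8.39 per hour


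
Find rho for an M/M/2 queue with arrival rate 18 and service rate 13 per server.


rho = lambda/(c*mu) = 18/(2*13) = 0.6923

0.6923


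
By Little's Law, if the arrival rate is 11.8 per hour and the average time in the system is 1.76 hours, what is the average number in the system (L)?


L = lambda * W = 11.8 * 1.76 = 20.77

20.77


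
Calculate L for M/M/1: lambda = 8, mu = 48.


rho = 8/48; L = rho/(1-rho) = 0.2

0.2


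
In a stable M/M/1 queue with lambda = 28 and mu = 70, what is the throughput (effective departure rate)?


For a stable queue (lambda < mu), throughput = lambda = 28 per hour

28 per hour
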